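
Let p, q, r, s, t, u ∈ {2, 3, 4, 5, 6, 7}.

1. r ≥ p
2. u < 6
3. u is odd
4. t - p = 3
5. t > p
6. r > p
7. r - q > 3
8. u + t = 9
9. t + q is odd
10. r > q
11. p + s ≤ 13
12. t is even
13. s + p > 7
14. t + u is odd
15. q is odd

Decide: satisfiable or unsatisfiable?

Satisfiable

One satisfying assignment is p = 3, q = 3, r = 7, s = 7, t = 6, u = 3.
For the less obvious constraints — constraint 4: t - p = 3; constraint 7: r - q = 4 — and the others hold by inspection.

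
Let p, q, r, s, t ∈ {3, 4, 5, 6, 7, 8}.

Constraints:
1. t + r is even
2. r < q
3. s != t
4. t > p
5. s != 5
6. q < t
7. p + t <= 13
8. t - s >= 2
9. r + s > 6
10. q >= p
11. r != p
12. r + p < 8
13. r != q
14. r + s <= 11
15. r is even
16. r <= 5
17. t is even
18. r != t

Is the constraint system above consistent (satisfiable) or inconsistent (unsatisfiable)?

Try p = 3, q = 5, r = 4, s = 4, t = 8.
Check constraint 7: p + t = 11; constraint 8: t - s = 4; constraint 9: r + s = 8. The remaining constraints are straightforward to verify.

Satisfiable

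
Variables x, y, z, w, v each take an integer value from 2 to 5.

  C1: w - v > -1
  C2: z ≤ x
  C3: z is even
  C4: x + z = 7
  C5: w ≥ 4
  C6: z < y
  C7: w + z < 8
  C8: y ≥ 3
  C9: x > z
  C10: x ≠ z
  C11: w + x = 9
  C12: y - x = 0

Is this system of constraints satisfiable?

Try x = 5, y = 5, z = 2, w = 4, v = 4.
Check constraint 1: w - v = 0; constraint 4: x + z = 7; constraint 7: w + z = 6. The remaining constraints are straightforward to verify.

Satisfiable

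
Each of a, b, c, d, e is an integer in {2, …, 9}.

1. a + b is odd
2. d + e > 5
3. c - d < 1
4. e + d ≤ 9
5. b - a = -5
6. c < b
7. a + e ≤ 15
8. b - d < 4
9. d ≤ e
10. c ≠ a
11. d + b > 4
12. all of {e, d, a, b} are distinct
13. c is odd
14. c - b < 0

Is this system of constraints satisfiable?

Satisfiable

Try a = 9, b = 4, c = 3, d = 3, e = 5.
Check constraint 2: d + e = 8; constraint 3: c - d = 0; constraint 4: e + d = 8. The remaining constraints are straightforward to verify.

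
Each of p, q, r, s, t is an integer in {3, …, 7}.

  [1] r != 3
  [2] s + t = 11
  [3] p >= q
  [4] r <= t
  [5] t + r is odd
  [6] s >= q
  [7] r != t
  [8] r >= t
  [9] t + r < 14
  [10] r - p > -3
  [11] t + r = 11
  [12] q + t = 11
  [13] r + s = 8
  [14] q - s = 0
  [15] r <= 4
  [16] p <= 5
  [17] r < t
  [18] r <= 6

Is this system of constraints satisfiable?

From constraints 3 and 16: q ≤ p ≤ 5. From constraints 8 and 15: t ≤ r ≤ 4. Hence q + t ≤ 9. But constraint 12 requires q + t = 11, and 11 > 9. Contradiction.

Unsatisfiable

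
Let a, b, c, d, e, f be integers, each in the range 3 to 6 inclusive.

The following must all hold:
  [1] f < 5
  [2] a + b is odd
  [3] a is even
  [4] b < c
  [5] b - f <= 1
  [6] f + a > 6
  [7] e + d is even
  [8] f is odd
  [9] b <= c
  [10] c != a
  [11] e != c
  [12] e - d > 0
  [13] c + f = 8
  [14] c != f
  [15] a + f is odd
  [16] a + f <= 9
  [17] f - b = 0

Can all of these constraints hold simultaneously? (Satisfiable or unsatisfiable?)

Satisfiable

One satisfying assignment is a = 6, b = 3, c = 5, d = 4, e = 6, f = 3.
For the less obvious constraints — constraint 5: b - f = 0; constraint 6: f + a = 9; constraint 12: e - d = 2 — and the others hold by inspection.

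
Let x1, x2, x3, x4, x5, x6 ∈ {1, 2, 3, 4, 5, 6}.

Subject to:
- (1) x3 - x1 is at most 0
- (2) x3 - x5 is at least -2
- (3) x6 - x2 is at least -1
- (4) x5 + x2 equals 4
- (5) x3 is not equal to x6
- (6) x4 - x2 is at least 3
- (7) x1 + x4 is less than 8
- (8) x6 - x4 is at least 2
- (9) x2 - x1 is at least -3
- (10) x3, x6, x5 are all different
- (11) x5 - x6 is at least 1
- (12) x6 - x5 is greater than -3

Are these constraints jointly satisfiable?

Unsatisfiable

Constraints 1, 2, 6, 8, 9, and 11 give x2 − x1 ≥ -3, x1 − x3 ≥ 0, x3 − x5 ≥ -2, x5 − x6 ≥ 1, x6 − x4 ≥ 2, x4 − x2 ≥ 3.
Adding all 6 inequalities: the left sides telescope to 0, and the right sides sum to (-3) + 0 + (-2) + 1 + 2 + 3 = 1. So 0 ≥ 1, which is false.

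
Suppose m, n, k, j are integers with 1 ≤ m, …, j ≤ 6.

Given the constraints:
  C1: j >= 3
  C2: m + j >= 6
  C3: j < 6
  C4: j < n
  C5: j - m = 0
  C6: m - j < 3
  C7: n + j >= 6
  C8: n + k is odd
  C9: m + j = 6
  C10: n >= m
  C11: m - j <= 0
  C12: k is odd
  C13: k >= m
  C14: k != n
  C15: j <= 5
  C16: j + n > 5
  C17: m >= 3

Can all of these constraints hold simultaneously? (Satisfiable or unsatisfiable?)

One satisfying assignment is m = 3, n = 4, k = 3, j = 3.
For the less obvious constraints — constraint 2: m + j = 6; constraint 5: j - m = 0 — and the others hold by inspection.

Satisfiable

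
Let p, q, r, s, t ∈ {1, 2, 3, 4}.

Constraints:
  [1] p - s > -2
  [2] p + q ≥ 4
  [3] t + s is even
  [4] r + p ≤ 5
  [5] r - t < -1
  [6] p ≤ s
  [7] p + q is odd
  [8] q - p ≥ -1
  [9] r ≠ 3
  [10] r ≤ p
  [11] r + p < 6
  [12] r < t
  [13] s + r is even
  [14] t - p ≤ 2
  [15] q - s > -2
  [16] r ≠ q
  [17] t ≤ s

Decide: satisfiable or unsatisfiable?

Satisfiable

The assignment p = 3, q = 4, r = 1, s = 3, t = 3 works:
  constraint 1 holds since p - s = 0.
  constraint 2 holds since p + q = 7.
  constraint 4 holds since r + p = 4.
The rest check out directly.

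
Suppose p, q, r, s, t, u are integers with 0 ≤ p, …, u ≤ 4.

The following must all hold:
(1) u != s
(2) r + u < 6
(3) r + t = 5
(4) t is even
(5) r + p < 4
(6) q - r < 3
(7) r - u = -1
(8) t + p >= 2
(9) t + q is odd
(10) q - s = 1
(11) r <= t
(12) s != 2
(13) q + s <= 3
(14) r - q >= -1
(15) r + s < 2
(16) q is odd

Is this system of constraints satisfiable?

Satisfiable

Setting (p, q, r, s, t, u) = (0, 1, 1, 0, 4, 2) satisfies everything: constraint 2: r + u = 3; constraint 3: r + t = 5; constraint 5: r + p = 1, and the others follow.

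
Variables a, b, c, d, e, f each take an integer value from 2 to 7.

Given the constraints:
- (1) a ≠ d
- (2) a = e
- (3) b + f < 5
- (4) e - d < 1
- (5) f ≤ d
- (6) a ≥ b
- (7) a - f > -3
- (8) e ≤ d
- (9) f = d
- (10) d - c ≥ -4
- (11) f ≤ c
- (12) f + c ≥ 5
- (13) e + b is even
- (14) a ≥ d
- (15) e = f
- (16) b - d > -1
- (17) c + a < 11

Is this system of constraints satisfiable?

Unsatisfiable

From constraints 2, 9, and 15, a = e = f = d, so a = d. But constraint 1 says a ≠ d. Contradiction.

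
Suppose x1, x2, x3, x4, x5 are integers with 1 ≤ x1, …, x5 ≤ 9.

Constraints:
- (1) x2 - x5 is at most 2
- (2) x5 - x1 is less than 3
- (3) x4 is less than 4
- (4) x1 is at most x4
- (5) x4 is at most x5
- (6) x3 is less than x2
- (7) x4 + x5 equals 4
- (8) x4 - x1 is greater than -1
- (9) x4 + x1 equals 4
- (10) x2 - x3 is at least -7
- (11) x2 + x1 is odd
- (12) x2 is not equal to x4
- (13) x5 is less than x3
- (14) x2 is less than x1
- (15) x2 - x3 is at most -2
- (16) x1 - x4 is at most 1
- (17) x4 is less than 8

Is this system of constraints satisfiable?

Constraints 4, 5, 6, 13, and 14 give x2 < x1, x1 ≤ x4, x4 ≤ x5, x5 < x3, x3 < x2. Chaining: x2 < x1 ≤ x4 ≤ x5 < x3 < x2, which forces x2 < x2 — impossible.

Unsatisfiable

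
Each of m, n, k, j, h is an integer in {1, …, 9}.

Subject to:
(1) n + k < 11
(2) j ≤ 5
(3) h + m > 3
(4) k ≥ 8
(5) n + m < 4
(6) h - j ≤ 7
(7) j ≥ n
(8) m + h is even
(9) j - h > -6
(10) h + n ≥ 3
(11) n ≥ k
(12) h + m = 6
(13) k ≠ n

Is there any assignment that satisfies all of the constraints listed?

From constraints 4 and 11: n ≥ k and k ≥ 8, so n ≥ 8. From constraints 2 and 7: n ≤ j and j ≤ 5, so n ≤ 5. But 5 < 8, so no value of n works.

Unsatisfiable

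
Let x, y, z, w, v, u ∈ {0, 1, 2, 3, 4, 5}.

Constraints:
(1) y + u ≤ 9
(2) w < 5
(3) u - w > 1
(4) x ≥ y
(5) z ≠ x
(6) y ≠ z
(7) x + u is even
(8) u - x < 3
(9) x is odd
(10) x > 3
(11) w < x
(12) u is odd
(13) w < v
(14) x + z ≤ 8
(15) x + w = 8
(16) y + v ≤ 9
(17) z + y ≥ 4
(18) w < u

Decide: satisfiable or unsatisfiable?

Satisfiable

Take x = 5, y = 3, z = 2, w = 3, v = 5, u = 5. Then constraint 1: y + u = 8; constraint 3: u - w = 2; constraint 8: u - x = 0, and every other listed constraint is also met.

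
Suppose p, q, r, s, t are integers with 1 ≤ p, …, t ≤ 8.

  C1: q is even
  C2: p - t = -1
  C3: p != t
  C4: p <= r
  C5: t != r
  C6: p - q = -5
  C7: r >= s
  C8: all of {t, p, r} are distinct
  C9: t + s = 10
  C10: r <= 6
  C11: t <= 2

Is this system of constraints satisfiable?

From constraint 11: t ≤ 2. From constraints 7 and 10: s ≤ r ≤ 6. Hence t + s ≤ 8. But constraint 9 requires t + s = 10, and 10 > 8. Contradiction.

Unsatisfiable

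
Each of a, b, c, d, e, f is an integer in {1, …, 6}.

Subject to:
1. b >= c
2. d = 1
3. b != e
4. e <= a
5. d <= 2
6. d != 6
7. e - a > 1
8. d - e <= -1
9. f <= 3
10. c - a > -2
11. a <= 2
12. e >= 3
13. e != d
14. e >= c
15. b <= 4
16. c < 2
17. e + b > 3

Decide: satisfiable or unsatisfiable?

Unsatisfiable

From constraints 4 and 12: a ≥ e and e ≥ 3, so a ≥ 3. From constraint 11: a ≤ 2. But 2 < 3, so no value of a works.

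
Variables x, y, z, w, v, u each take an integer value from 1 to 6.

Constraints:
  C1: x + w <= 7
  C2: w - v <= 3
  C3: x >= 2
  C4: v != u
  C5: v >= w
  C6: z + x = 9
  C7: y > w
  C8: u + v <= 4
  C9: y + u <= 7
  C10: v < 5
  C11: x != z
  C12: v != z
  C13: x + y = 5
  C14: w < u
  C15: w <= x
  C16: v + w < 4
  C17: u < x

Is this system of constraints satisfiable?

Satisfiable

Setting (x, y, z, w, v, u) = (3, 2, 6, 1, 1, 2) satisfies everything: constraint 1: x + w = 4; constraint 2: w - v = 0, and the others follow.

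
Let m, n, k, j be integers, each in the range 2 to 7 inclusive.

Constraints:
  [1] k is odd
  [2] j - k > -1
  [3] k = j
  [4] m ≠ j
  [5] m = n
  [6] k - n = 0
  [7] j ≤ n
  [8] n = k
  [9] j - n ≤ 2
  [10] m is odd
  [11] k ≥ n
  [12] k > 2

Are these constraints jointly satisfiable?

From constraints 3, 5, and 8, m = n = k = j, so m = j. But constraint 4 says m ≠ j. Contradiction.

Unsatisfiable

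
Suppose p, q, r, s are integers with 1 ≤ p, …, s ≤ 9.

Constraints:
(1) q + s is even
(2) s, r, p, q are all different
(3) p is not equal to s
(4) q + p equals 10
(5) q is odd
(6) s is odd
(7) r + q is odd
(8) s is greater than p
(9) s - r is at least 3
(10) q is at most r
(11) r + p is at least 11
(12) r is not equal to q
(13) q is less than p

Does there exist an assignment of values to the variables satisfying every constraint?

Satisfiable

The assignment p = 7, q = 3, r = 6, s = 9 works:
  constraint 4 holds since q + p = 10.
  constraint 9 holds since s - r = 3.
  constraint 11 holds since r + p = 13.
The rest check out directly.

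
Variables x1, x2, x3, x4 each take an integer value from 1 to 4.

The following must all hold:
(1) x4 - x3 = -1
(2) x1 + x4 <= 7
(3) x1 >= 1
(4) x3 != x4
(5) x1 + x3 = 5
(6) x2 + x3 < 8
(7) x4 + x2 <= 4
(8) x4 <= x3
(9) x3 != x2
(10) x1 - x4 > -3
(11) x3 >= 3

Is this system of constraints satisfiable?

The assignment x1 = 1, x2 = 1, x3 = 4, x4 = 3 works:
  constraint 1 holds since x4 - x3 = -1.
  constraint 2 holds since x1 + x4 = 4.
The rest check out directly.

Satisfiable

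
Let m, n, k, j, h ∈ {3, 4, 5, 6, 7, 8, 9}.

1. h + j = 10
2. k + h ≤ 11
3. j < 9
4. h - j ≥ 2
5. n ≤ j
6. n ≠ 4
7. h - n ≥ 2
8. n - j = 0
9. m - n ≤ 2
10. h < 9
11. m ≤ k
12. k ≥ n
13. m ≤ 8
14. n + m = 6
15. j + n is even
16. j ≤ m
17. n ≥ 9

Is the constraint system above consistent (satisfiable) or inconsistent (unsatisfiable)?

From constraints 5 and 17: j ≥ n and n ≥ 9, so j ≥ 9. From constraints 13 and 16: j ≤ m and m ≤ 8, so j ≤ 8. But 8 < 9, so no value of j works.

Unsatisfiable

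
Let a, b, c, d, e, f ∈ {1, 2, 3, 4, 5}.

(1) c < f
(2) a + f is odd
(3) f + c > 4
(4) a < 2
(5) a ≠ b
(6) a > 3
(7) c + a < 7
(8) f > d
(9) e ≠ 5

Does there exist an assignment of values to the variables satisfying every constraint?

Unsatisfiable

From constraint 6: a ≥ 4. From constraint 4: a ≤ 1. But 1 < 4, so no value of a works.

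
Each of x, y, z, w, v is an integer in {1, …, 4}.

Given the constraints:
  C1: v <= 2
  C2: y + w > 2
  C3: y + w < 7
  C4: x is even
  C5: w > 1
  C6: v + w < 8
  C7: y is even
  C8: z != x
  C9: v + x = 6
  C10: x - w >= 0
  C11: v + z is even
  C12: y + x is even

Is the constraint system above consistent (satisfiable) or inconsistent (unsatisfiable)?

One satisfying assignment is x = 4, y = 2, z = 2, w = 3, v = 2.
For the less obvious constraints — constraint 2: y + w = 5; constraint 3: y + w = 5 — and the others hold by inspection.

Satisfiable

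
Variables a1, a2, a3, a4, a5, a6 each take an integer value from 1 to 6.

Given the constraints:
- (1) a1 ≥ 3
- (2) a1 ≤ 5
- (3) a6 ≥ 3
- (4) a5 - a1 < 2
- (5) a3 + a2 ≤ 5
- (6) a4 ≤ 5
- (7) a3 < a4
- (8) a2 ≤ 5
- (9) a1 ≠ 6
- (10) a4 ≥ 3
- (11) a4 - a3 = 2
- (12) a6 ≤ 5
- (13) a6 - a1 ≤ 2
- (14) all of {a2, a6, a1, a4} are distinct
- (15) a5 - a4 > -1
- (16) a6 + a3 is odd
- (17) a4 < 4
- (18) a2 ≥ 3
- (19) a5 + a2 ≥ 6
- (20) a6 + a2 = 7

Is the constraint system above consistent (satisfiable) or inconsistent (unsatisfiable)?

Constraints 1, 2, 3, 6, 8, 10, 12, and 18 confine each of a2, a6, a1, a4 to the 3 values {3, …, 5}.
Constraint 14 requires all 4 of them to be distinct, but only 3 values are available — impossible by the pigeonhole principle.

Unsatisfiable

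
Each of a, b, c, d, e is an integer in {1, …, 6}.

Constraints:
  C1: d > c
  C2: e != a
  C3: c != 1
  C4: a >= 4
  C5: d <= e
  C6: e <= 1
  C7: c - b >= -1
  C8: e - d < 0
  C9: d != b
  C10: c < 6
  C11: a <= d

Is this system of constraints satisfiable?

From constraints 4 and 11: d ≥ a and a ≥ 4, so d ≥ 4. From constraints 5 and 6: d ≤ e and e ≤ 1, so d ≤ 1. But 1 < 4, so no value of d works.

Unsatisfiable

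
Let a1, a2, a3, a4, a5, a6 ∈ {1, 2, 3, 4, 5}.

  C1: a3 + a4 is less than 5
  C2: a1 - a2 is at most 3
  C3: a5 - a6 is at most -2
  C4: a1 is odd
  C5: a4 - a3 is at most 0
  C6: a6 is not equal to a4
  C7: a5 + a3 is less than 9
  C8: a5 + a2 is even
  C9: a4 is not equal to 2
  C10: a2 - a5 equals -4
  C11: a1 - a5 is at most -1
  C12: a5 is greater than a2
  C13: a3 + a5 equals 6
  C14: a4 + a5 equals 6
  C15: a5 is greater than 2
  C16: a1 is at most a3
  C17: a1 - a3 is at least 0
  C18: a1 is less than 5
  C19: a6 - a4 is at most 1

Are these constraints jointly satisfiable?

Constraints 3, 5, 11, 17, and 19 give a5 − a1 ≥ 1, a1 − a3 ≥ 0, a3 − a4 ≥ 0, a4 − a6 ≥ -1, a6 − a5 ≥ 2.
Adding all 5 inequalities: the left sides telescope to 0, and the right sides sum to 1 + 0 + 0 + (-1) + 2 = 2. So 0 ≥ 2, which is false.

Unsatisfiable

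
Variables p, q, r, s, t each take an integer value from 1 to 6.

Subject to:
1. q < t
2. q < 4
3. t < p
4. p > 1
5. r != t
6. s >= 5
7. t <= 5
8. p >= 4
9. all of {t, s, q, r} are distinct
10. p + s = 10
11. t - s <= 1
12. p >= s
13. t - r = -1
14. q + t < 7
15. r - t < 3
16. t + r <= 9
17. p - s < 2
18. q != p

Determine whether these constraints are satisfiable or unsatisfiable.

The assignment p = 5, q = 1, r = 4, s = 5, t = 3 works:
  constraint 10 holds since p + s = 10.
  constraint 11 holds since t - s = -2.
The rest check out directly.

Satisfiable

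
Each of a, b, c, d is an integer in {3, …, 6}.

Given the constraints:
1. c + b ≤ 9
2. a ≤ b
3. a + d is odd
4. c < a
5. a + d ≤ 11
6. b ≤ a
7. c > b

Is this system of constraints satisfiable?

Constraints 2, 4, and 7 give c < a, a ≤ b, b < c. Chaining: c < a ≤ b < c, which forces c < c — impossible.

Unsatisfiable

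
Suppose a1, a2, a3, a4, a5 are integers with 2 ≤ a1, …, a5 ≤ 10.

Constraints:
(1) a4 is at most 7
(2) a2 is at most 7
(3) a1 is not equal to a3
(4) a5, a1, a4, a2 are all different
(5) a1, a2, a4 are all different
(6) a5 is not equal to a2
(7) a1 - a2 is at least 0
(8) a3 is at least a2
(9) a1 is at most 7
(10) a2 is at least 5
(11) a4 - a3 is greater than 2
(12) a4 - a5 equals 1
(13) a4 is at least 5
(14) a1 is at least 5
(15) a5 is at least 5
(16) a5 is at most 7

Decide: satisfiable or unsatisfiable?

Constraints 1, 2, 9, 10, 13, 14, 15, and 16 confine each of a5, a1, a4, a2 to the 3 values {5, …, 7}.
Constraint 4 requires all 4 of them to be distinct, but only 3 values are available — impossible by the pigeonhole principle.

Unsatisfiable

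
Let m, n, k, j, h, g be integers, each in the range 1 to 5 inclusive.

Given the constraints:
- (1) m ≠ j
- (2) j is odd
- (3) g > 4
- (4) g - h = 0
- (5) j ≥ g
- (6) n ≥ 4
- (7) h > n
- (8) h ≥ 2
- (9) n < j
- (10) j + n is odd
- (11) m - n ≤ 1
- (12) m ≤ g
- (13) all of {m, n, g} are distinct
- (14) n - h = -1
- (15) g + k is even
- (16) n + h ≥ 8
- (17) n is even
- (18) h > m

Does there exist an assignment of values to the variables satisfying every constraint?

One satisfying assignment is m = 2, n = 4, k = 5, j = 5, h = 5, g = 5.
For the less obvious constraints — constraint 4: g - h = 0; constraint 11: m - n = -2; constraint 14: n - h = -1 — and the others hold by inspection.

Satisfiable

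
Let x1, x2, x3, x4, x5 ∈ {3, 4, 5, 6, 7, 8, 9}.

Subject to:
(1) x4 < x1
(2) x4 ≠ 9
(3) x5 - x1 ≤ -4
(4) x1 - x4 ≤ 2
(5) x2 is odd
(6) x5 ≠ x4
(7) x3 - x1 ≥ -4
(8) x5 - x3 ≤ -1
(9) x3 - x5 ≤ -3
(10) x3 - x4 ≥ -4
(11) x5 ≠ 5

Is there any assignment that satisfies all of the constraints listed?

Constraints 3, 4, 9, and 10 give x3 − x4 ≥ -4, x4 − x1 ≥ -2, x1 − x5 ≥ 4, x5 − x3 ≥ 3.
Adding all 4 inequalities: the left sides telescope to 0, and the right sides sum to (-4) + (-2) + 4 + 3 = 1. So 0 ≥ 1, which is false.

Unsatisfiable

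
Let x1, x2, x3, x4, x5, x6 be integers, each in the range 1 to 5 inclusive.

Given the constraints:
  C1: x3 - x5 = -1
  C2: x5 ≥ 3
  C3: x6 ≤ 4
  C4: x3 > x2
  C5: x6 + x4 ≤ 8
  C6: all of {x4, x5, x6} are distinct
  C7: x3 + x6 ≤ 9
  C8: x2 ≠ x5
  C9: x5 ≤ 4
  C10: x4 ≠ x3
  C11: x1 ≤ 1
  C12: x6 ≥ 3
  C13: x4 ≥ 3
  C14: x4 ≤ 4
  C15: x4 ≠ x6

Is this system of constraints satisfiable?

Unsatisfiable

Constraints 2, 3, 9, 12, 13, and 14 confine each of x4, x5, x6 to the 2 values {3, 4}.
Constraint 6 requires all 3 of them to be distinct, but only 2 values are available — impossible by the pigeonhole principle.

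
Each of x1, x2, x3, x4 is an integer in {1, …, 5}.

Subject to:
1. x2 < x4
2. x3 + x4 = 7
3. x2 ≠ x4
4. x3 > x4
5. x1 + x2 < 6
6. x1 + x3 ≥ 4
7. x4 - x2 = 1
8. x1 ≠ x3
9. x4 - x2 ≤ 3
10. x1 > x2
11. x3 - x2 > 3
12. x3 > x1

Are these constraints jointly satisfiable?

Satisfiable

One satisfying assignment is x1 = 2, x2 = 1, x3 = 5, x4 = 2.
For the less obvious constraints — constraint 2: x3 + x4 = 7; constraint 5: x1 + x2 = 3; constraint 6: x1 + x3 = 7 — and the others hold by inspection.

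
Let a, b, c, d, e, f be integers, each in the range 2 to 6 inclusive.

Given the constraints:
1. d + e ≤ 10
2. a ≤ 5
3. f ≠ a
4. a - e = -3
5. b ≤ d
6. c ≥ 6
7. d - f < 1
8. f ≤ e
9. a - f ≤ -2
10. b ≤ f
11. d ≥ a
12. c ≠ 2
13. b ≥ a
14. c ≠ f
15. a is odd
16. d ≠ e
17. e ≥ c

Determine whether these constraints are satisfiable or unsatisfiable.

Satisfiable

Take a = 3, b = 4, c = 6, d = 4, e = 6, f = 5. Then constraint 1: d + e = 10; constraint 4: a - e = -3, and every other listed constraint is also met.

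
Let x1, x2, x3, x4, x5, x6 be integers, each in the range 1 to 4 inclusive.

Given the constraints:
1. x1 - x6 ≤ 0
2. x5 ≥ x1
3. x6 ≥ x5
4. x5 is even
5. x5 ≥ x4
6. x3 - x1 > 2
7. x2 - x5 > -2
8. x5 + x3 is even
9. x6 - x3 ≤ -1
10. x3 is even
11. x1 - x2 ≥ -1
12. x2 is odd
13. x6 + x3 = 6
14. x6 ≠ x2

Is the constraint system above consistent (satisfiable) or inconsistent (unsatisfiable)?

Satisfiable

Try x1 = 1, x2 = 1, x3 = 4, x4 = 1, x5 = 2, x6 = 2.
Check constraint 1: x1 - x6 = -1; constraint 6: x3 - x1 = 3; constraint 7: x2 - x5 = -1. The remaining constraints are straightforward to verify.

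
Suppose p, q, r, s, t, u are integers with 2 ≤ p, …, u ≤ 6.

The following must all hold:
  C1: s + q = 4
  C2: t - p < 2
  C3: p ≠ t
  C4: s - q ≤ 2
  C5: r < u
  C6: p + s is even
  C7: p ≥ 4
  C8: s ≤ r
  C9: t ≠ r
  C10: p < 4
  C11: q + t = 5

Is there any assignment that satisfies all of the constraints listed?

Unsatisfiable

From constraint 7: p ≥ 4. From constraint 10: p ≤ 3. But 3 < 4, so no value of p works.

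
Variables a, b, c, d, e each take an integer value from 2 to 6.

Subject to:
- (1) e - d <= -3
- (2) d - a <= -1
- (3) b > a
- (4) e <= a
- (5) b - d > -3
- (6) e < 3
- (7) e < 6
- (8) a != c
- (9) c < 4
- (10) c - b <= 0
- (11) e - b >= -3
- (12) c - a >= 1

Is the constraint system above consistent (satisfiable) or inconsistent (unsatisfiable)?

Constraints 1, 2, 10, 11, and 12 give a − d ≥ 1, d − e ≥ 3, e − b ≥ -3, b − c ≥ 0, c − a ≥ 1.
Adding all 5 inequalities: the left sides telescope to 0, and the right sides sum to 1 + 3 + (-3) + 0 + 1 = 2. So 0 ≥ 2, which is false.

Unsatisfiable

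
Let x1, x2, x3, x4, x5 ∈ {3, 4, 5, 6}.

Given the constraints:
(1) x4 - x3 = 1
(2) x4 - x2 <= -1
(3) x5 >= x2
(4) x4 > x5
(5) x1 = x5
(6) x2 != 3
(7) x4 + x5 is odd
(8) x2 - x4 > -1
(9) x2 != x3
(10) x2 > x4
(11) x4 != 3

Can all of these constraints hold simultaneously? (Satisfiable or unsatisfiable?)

Constraints 3, 4, and 10 give x5 < x4, x4 < x2, x2 ≤ x5. Chaining: x5 < x4 < x2 ≤ x5, which forces x5 < x5 — impossible.

Unsatisfiable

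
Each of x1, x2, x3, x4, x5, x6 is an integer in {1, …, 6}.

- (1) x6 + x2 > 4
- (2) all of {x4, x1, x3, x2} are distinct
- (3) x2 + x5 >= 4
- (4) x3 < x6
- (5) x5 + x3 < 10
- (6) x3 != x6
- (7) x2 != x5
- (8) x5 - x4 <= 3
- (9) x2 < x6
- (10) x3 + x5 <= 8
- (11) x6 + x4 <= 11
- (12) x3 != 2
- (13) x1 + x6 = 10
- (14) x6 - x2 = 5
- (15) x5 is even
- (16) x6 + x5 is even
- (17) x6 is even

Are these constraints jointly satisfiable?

One satisfying assignment is x1 = 4, x2 = 1, x3 = 3, x4 = 2, x5 = 4, x6 = 6.
For the less obvious constraints — constraint 1: x6 + x2 = 7; constraint 3: x2 + x5 = 5; constraint 5: x5 + x3 = 7 — and the others hold by inspection.

Satisfiable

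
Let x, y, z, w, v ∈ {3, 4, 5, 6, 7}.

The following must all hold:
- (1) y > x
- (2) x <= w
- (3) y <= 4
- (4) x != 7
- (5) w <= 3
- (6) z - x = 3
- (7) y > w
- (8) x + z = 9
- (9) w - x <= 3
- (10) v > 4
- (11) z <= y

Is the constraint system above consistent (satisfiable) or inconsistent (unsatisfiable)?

Unsatisfiable

From constraints 2 and 5: x ≤ w ≤ 3. From constraints 3 and 11: z ≤ y ≤ 4. Hence x + z ≤ 7. But constraint 8 requires x + z = 9, and 9 > 7. Contradiction.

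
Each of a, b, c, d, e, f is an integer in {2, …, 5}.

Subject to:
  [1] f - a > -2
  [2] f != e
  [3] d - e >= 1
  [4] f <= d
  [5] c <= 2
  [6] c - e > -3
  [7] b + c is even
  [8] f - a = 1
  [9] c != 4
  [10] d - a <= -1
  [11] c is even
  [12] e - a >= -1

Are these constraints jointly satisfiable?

Unsatisfiable

Constraints 3, 10, and 12 give e − a ≥ -1, a − d ≥ 1, d − e ≥ 1.
Adding all 3 inequalities: the left sides telescope to 0, and the right sides sum to (-1) + 1 + 1 = 1. So 0 ≥ 1, which is false.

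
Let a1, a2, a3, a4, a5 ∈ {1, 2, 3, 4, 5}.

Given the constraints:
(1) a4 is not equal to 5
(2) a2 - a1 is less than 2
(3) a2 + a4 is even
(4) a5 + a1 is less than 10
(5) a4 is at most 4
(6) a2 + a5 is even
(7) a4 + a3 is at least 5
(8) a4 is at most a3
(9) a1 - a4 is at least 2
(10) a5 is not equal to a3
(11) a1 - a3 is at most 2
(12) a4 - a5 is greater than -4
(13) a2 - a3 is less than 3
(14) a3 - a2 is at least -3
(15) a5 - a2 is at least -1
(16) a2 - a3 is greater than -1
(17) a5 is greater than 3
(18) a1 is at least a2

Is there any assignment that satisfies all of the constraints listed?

Setting (a1, a2, a3, a4, a5) = (4, 4, 3, 2, 4) satisfies everything: constraint 2: a2 - a1 = 0; constraint 4: a5 + a1 = 8, and the others follow.

Satisfiable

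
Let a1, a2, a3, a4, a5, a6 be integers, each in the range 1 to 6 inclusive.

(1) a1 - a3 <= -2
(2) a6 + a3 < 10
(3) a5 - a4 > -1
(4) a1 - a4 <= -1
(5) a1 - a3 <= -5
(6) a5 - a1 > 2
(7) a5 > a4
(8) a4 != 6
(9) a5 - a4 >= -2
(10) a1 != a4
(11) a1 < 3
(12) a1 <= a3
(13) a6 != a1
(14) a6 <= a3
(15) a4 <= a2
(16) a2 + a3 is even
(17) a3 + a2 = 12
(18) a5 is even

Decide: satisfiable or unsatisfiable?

Satisfiable

Take a1 = 1, a2 = 6, a3 = 6, a4 = 5, a5 = 6, a6 = 2. Then constraint 1: a1 - a3 = -5; constraint 2: a6 + a3 = 8, and every other listed constraint is also met.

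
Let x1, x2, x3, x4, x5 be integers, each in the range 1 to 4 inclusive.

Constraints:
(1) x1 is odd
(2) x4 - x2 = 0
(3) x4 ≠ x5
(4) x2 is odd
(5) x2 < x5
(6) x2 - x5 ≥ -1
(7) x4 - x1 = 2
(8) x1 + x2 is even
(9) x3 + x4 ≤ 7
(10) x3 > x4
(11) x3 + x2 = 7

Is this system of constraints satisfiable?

Satisfiable

Try x1 = 1, x2 = 3, x3 = 4, x4 = 3, x5 = 4.
Check constraint 2: x4 - x2 = 0; constraint 6: x2 - x5 = -1; constraint 7: x4 - x1 = 2. The remaining constraints are straightforward to verify.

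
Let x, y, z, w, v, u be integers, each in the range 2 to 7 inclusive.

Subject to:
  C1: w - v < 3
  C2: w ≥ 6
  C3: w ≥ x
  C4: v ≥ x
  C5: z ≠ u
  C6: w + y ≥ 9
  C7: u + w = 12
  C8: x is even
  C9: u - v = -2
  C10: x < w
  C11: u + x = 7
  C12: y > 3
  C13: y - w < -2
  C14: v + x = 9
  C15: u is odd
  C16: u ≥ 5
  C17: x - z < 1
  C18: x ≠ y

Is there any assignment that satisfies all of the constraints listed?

Take x = 2, y = 4, z = 4, w = 7, v = 7, u = 5. Then constraint 1: w - v = 0; constraint 6: w + y = 11, and every other listed constraint is also met.

Satisfiable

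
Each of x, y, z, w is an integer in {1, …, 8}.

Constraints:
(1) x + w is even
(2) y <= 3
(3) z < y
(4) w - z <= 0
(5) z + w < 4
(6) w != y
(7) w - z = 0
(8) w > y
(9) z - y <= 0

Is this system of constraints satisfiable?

Unsatisfiable

Constraints 4, 8, and 9 give w ≤ z, z ≤ y, y < w. Chaining: w ≤ z ≤ y < w, which forces w < w — impossible.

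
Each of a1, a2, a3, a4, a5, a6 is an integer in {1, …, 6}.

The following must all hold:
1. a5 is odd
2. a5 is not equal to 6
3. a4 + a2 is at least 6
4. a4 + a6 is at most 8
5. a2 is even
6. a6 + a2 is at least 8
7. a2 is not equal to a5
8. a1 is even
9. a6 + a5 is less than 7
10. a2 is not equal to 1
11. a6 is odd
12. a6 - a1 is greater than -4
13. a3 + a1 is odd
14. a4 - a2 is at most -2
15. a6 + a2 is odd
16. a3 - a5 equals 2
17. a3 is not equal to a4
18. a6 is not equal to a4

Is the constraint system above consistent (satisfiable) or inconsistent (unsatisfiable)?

Satisfiable

Take a1 = 6, a2 = 4, a3 = 3, a4 = 2, a5 = 1, a6 = 5. Then constraint 3: a4 + a2 = 6; constraint 4: a4 + a6 = 7, and every other listed constraint is also met.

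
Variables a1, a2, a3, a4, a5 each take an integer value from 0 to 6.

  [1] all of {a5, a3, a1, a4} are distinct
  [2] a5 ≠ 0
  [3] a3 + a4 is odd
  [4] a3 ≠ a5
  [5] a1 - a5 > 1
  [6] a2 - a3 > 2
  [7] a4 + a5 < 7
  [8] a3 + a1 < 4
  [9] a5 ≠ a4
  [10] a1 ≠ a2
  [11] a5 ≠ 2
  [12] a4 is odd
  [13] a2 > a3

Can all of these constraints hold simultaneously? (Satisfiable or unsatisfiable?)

The assignment a1 = 3, a2 = 4, a3 = 0, a4 = 5, a5 = 1 works:
  constraint 5 holds since a1 - a5 = 2.
  constraint 6 holds since a2 - a3 = 4.
The rest check out directly.

Satisfiable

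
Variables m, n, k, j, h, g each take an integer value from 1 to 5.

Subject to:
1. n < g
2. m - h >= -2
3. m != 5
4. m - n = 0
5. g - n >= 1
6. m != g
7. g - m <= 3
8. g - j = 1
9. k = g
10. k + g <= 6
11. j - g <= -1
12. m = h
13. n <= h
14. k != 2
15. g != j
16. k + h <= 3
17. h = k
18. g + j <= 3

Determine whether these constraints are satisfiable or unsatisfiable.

From constraints 9, 12, and 17, m = h = k = g, so m = g. But constraint 6 says m ≠ g. Contradiction.

Unsatisfiable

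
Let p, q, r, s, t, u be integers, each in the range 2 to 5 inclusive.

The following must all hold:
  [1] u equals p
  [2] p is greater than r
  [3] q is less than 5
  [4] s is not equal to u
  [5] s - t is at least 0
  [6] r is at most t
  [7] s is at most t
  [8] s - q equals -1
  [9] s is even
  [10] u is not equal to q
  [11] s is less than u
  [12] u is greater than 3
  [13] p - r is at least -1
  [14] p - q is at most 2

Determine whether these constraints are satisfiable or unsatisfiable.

Take p = 4, q = 3, r = 2, s = 2, t = 2, u = 4. Then constraint 5: s - t = 0; constraint 8: s - q = -1; constraint 13: p - r = 2, and every other listed constraint is also met.

Satisfiable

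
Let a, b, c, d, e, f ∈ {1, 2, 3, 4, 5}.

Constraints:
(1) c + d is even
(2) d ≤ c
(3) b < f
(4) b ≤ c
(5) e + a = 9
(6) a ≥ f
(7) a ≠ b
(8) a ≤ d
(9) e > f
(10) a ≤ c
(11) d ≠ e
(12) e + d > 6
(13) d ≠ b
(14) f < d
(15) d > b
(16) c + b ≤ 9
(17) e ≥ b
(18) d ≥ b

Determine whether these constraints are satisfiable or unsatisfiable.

Satisfiable

Setting (a, b, c, d, e, f) = (4, 2, 4, 4, 5, 3) satisfies everything: constraint 5: e + a = 9; constraint 12: e + d = 9; constraint 16: c + b = 6, and the others follow.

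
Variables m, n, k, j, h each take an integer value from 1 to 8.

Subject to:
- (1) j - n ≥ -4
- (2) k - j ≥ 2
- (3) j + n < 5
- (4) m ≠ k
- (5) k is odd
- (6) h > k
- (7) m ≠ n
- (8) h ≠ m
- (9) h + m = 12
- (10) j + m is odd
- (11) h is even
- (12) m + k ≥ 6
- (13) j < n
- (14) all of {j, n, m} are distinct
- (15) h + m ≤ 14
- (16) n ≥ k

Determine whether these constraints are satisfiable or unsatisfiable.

Satisfiable

Take m = 4, n = 3, k = 3, j = 1, h = 8. Then constraint 1: j - n = -2; constraint 2: k - j = 2; constraint 3: j + n = 4, and every other listed constraint is also met.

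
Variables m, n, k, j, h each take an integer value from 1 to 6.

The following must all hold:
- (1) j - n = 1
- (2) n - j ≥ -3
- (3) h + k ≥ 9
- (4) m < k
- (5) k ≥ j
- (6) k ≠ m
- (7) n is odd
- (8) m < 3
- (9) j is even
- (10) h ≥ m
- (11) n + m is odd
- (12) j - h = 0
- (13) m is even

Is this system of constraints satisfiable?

Satisfiable

Setting (m, n, k, j, h) = (2, 5, 6, 6, 6) satisfies everything: constraint 1: j - n = 1; constraint 2: n - j = -1; constraint 3: h + k = 12, and the others follow.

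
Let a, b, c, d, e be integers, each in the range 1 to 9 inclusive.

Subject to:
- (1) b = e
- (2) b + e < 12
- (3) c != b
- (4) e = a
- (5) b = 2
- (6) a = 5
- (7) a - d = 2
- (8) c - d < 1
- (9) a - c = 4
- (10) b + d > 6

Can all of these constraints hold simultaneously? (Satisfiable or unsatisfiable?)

Constraint 5 fixes b = 2 and constraint 6 fixes a = 5. Constraints 1 and 4 give b = e = a, so b = a. But 2 ≠ 5 — contradiction.

Unsatisfiable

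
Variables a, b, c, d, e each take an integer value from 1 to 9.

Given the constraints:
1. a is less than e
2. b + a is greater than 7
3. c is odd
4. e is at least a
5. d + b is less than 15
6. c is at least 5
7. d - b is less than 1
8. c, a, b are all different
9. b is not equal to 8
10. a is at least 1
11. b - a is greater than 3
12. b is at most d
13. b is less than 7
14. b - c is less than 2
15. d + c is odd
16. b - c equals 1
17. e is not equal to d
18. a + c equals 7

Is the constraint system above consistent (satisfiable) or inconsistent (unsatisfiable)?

Try a = 2, b = 6, c = 5, d = 6, e = 7.
Check constraint 2: b + a = 8; constraint 5: d + b = 12. The remaining constraints are straightforward to verify.

Satisfiable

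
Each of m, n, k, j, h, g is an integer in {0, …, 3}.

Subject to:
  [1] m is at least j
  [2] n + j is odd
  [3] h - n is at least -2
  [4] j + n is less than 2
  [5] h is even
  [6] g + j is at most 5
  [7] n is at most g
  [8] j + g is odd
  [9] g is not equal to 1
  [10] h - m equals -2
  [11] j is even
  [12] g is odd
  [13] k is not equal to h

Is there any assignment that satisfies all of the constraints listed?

One satisfying assignment is m = 2, n = 1, k = 1, j = 0, h = 0, g = 3.
For the less obvious constraints — constraint 3: h - n = -1; constraint 4: j + n = 1; constraint 6: g + j = 3 — and the others hold by inspection.

Satisfiable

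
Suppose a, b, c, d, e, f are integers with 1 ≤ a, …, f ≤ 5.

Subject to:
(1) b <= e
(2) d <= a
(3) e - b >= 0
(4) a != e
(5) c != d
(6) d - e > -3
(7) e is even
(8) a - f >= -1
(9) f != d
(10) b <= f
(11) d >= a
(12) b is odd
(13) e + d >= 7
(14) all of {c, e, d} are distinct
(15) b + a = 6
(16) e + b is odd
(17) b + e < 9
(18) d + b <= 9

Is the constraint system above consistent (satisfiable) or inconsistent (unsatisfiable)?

Satisfiable

Setting (a, b, c, d, e, f) = (3, 3, 2, 3, 4, 4) satisfies everything: constraint 3: e - b = 1; constraint 6: d - e = -1; constraint 8: a - f = -1, and the others follow.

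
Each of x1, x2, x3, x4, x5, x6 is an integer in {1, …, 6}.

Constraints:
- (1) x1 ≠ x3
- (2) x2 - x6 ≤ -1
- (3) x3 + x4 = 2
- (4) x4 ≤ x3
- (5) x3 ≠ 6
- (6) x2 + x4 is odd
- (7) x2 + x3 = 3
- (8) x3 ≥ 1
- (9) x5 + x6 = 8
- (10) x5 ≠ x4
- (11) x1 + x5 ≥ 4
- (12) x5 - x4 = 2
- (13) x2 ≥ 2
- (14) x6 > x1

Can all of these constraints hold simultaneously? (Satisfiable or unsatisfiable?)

Satisfiable

The assignment x1 = 3, x2 = 2, x3 = 1, x4 = 1, x5 = 3, x6 = 5 works:
  constraint 2 holds since x2 - x6 = -3.
  constraint 3 holds since x3 + x4 = 2.
  constraint 7 holds since x2 + x3 = 3.
The rest check out directly.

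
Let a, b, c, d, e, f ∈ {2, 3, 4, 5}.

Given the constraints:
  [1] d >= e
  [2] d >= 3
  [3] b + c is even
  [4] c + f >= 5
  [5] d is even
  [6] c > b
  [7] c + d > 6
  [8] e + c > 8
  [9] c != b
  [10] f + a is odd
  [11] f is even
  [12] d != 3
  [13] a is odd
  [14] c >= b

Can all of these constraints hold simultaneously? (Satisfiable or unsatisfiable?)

The assignment a = 3, b = 3, c = 5, d = 4, e = 4, f = 2 works:
  constraint 4 holds since c + f = 7.
  constraint 7 holds since c + d = 9.
  constraint 8 holds since e + c = 9.
The rest check out directly.

Satisfiable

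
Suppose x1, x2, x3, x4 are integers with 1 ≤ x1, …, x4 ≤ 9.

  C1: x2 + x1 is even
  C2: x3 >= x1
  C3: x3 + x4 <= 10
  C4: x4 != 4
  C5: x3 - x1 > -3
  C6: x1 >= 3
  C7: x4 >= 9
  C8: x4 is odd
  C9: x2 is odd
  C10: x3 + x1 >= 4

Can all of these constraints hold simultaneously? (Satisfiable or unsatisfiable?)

Unsatisfiable

From constraints 2 and 6: x3 ≥ x1 ≥ 3. From constraint 7: x4 ≥ 9. Hence x3 + x4 ≥ 12. But constraint 3 requires x3 + x4 ≤ 10, and 10 < 12. Contradiction.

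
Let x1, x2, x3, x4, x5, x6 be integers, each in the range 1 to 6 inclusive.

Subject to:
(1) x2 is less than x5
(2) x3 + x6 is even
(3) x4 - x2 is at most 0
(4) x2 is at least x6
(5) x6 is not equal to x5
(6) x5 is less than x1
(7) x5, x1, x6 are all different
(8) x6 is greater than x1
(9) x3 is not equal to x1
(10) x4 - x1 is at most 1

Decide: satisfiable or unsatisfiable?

Constraints 1, 4, 6, and 8 give x1 < x6, x6 ≤ x2, x2 < x5, x5 < x1. Chaining: x1 < x6 ≤ x2 < x5 < x1, which forces x1 < x1 — impossible.

Unsatisfiable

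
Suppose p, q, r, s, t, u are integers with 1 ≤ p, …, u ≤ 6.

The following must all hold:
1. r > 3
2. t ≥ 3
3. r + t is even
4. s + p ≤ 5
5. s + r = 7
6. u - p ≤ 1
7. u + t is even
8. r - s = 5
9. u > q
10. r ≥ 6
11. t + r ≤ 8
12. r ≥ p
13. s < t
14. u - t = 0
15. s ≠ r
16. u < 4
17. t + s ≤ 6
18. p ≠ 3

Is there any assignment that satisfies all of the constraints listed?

From constraint 2: t ≥ 3. From constraint 10: r ≥ 6. Hence t + r ≥ 9. But constraint 11 requires t + r ≤ 8, and 8 < 9. Contradiction.

Unsatisfiable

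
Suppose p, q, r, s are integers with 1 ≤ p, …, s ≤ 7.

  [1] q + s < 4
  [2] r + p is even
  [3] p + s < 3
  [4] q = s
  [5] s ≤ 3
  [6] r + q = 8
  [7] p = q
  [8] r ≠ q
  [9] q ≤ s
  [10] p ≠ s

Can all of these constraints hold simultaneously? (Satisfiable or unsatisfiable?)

Unsatisfiable

From constraints 4 and 7, p = q = s, so p = s. But constraint 10 says p ≠ s. Contradiction.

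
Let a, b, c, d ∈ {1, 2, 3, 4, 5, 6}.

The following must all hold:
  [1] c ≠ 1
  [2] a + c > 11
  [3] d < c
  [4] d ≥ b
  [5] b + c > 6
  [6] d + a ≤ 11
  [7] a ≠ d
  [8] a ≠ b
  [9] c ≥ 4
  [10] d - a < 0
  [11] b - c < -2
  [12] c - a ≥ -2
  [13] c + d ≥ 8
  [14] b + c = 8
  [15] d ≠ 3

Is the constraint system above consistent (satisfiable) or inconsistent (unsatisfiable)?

Satisfiable

Setting (a, b, c, d) = (6, 2, 6, 4) satisfies everything: constraint 2: a + c = 12; constraint 5: b + c = 8, and the others follow.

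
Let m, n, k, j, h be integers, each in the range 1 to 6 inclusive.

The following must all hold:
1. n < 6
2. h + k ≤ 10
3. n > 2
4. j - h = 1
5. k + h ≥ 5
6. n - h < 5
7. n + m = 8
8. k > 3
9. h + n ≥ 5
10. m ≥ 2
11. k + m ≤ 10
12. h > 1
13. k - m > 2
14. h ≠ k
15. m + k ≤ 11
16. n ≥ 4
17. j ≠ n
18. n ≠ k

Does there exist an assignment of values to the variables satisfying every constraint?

Satisfiable

One satisfying assignment is m = 3, n = 5, k = 6, j = 3, h = 2.
For the less obvious constraints — constraint 2: h + k = 8; constraint 4: j - h = 1 — and the others hold by inspection.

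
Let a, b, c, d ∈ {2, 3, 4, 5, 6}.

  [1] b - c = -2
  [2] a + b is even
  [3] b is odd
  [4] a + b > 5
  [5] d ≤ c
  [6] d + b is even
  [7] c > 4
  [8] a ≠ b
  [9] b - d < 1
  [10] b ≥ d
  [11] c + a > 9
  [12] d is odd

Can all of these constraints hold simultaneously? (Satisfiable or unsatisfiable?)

Try a = 5, b = 3, c = 5, d = 3.
Check constraint 1: b - c = -2; constraint 4: a + b = 8; constraint 9: b - d = 0. The remaining constraints are straightforward to verify.

Satisfiable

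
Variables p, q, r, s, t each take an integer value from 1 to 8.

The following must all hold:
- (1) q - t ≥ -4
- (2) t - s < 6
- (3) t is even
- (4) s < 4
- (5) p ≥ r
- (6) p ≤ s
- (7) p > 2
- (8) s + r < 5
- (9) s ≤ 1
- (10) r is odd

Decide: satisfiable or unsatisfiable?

Unsatisfiable

From constraint 7: p ≥ 3. From constraints 6 and 9: p ≤ s and s ≤ 1, so p ≤ 1. But 1 < 3, so no value of p works.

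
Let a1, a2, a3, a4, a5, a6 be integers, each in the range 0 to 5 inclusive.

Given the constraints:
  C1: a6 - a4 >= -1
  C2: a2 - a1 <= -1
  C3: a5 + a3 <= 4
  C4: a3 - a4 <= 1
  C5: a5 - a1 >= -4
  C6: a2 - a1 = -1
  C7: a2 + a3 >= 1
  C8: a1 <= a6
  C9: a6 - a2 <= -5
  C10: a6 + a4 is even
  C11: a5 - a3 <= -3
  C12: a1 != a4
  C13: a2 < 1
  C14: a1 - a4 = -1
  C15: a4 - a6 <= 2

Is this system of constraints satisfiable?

Constraints 2, 4, 5, 9, 11, and 15 give a6 − a4 ≥ -2, a4 − a3 ≥ -1, a3 − a5 ≥ 3, a5 − a1 ≥ -4, a1 − a2 ≥ 1, a2 − a6 ≥ 5.
Adding all 6 inequalities: the left sides telescope to 0, and the right sides sum to (-2) + (-1) + 3 + (-4) + 1 + 5 = 2. So 0 ≥ 2, which is false.

Unsatisfiable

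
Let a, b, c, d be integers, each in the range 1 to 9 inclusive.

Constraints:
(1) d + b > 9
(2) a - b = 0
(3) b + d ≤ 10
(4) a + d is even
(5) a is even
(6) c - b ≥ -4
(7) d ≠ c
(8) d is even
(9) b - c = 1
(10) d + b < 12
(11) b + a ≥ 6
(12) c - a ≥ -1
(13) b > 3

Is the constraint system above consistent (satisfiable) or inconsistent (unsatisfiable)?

Setting (a, b, c, d) = (4, 4, 3, 6) satisfies everything: constraint 1: d + b = 10; constraint 2: a - b = 0, and the others follow.

Satisfiable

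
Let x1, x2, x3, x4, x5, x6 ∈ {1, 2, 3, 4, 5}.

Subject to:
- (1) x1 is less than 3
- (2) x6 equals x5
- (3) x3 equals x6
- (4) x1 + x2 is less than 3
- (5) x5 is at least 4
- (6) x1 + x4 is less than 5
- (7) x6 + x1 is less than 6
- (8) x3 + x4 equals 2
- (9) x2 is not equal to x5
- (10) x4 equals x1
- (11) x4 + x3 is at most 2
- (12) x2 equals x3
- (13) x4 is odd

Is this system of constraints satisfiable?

Unsatisfiable

From constraints 2, 3, and 12, x2 = x3 = x6 = x5, so x2 = x5. But constraint 9 says x2 ≠ x5. Contradiction.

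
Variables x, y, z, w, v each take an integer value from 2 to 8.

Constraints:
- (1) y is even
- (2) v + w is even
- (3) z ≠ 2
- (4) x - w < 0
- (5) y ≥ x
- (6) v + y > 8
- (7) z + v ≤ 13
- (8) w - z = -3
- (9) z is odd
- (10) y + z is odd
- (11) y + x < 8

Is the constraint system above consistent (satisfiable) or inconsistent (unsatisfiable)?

Satisfiable

One satisfying assignment is x = 2, y = 4, z = 7, w = 4, v = 6.
For the less obvious constraints — constraint 4: x - w = -2; constraint 6: v + y = 10 — and the others hold by inspection.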